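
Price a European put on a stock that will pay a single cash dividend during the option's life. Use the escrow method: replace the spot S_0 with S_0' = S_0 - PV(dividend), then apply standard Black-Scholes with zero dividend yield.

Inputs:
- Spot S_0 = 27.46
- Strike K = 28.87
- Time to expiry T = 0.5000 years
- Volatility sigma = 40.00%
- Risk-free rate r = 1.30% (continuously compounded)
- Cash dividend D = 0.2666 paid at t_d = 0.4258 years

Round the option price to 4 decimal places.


Answer: Price = 3.9413

Derivation:
PV(D) = D * exp(-r * t_d) = 0.2666 * 0.99447989 = 0.26512834
S_0' = S_0 - PV(D) = 27.4600 - 0.26512834 = 27.19487166
d1 = (ln(S_0'/K) + (r + sigma^2/2)*T) / (sigma*sqrt(T)) = -0.04693273
d2 = d1 - sigma*sqrt(T) = -0.32977544
exp(-rT) = 0.99352108
N(-d1) = 0.51871658; N(-d2) = 0.62921518
P = K * exp(-rT) * N(-d2) - S_0' * N(-d1) = 28.8700 * 0.99352108 * 0.62921518 - 27.19487166 * 0.51871658 = 3.9413


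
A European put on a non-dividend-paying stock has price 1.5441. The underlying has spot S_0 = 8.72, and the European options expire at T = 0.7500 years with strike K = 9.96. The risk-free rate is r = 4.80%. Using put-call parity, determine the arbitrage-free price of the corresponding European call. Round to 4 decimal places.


Answer: Call price = 0.6563

Derivation:
Put-call parity: C - P = S_0 * exp(-qT) - K * exp(-rT).
S_0 * exp(-qT) = 8.7200 * 1.00000000 = 8.72000000
K * exp(-rT) = 9.9600 * 0.96464029 = 9.60781732
C = P + S*exp(-qT) - K*exp(-rT)
C = 1.5441 + 8.72000000 - 9.60781732 = 0.6563


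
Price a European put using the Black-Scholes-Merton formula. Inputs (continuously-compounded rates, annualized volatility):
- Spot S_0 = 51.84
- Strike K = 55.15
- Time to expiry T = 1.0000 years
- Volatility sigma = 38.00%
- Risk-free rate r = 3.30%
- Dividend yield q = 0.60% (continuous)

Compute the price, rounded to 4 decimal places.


d1 = (ln(S/K) + (r - q + 0.5*sigma^2) * T) / (sigma * sqrt(T)) = 0.09817186
d2 = d1 - sigma * sqrt(T) = -0.28182814
exp(-rT) = 0.96753856; exp(-qT) = 0.99401796
P = K * exp(-rT) * N(-d2) - S_0 * exp(-qT) * N(-d1)
N(-d1) = 0.46089791; N(-d2) = 0.61096235
P = 55.1500 * 0.96753856 * 0.61096235 - 51.8400 * 0.99401796 * 0.46089791 = 8.8508

Answer: Price = 8.8508


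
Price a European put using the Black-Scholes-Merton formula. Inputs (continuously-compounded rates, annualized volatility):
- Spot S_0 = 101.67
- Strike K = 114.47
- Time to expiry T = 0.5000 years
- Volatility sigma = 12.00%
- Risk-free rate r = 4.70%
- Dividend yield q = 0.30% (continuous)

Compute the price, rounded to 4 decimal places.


Answer: Price = 10.8683

Derivation:
d1 = (ln(S/K) + (r - q + 0.5*sigma^2) * T) / (sigma * sqrt(T)) = -1.09578577
d2 = d1 - sigma * sqrt(T) = -1.18063858
exp(-rT) = 0.97677397; exp(-qT) = 0.99850112
P = K * exp(-rT) * N(-d2) - S_0 * exp(-qT) * N(-d1)
N(-d1) = 0.86341373; N(-d2) = 0.88112683
P = 114.4700 * 0.97677397 * 0.88112683 - 101.6700 * 0.99850112 * 0.86341373 = 10.8683


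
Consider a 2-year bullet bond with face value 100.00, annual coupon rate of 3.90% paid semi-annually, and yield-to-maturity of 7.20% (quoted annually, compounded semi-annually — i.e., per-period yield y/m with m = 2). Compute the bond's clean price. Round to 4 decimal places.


Coupon per period c = face * coupon_rate / m = 1.950000
Periods per year m = 2; per-period yield y/m = 0.036000
Number of cashflows N = 4
Cashflows (t years, CF_t, discount factor 1/(1+y/m)^(m*t), PV):
  t = 0.5000: CF_t = 1.950000, DF = 0.965251, PV = 1.882239
  t = 1.0000: CF_t = 1.950000, DF = 0.931709, PV = 1.816833
  t = 1.5000: CF_t = 1.950000, DF = 0.899333, PV = 1.753700
  t = 2.0000: CF_t = 101.950000, DF = 0.868082, PV = 88.501006
Price P = sum_t PV_t = 93.953779

Answer: Price = 93.9538


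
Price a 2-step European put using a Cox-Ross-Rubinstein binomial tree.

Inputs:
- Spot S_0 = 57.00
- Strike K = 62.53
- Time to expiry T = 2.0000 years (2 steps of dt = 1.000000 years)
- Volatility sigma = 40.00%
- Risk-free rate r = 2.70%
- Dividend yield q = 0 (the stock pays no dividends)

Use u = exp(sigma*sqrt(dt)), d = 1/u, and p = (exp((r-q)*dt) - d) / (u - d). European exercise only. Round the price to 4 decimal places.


Answer: Price = V(0,0) = 13.7553

Derivation:
dt = T/N = 1.000000
u = exp(sigma*sqrt(dt)) = 1.491825; d = 1/u = 0.670320
p = (exp((r-q)*dt) - d) / (u - d) = 0.434627
Discount per step: exp(-r*dt) = 0.973361
Stock lattice S(k, i) with i counting down-moves:
  k=0: S(0,0) = 57.0000
  k=1: S(1,0) = 85.0340; S(1,1) = 38.2082
  k=2: S(2,0) = 126.8558; S(2,1) = 57.0000; S(2,2) = 25.6118
Terminal payoffs V(N, i) = max(K - S_T, 0):
  V(2,0) = 0.000000; V(2,1) = 5.530000; V(2,2) = 36.918249
Backward induction: V(k, i) = exp(-r*dt) * [p * V(k+1, i) + (1-p) * V(k+1, i+1)].
  V(1,0) = exp(-r*dt) * [p*0.000000 + (1-p)*5.530000] = 3.043229
  V(1,1) = exp(-r*dt) * [p*5.530000 + (1-p)*36.918249] = 22.656036
  V(0,0) = exp(-r*dt) * [p*3.043229 + (1-p)*22.656036] = 13.755335


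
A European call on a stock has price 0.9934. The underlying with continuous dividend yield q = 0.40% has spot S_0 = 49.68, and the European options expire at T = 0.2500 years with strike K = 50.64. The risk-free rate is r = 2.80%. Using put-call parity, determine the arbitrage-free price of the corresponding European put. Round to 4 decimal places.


Answer: Put price = 1.6498

Derivation:
Put-call parity: C - P = S_0 * exp(-qT) - K * exp(-rT).
S_0 * exp(-qT) = 49.6800 * 0.99900050 = 49.63034483
K * exp(-rT) = 50.6400 * 0.99302444 = 50.28675779
P = C - S*exp(-qT) + K*exp(-rT)
P = 0.9934 - 49.63034483 + 50.28675779 = 1.6498


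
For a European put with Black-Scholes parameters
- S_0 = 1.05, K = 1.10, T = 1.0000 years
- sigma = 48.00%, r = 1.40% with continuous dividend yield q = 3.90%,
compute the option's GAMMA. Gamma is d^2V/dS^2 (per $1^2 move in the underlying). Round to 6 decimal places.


d1 = 0.0909999674; d2 = -0.3890000326
phi(d1) = 0.3972938760; exp(-qT) = 0.9617507091; exp(-rT) = 0.9860975443
Gamma = exp(-qT) * phi(d1) / (S * sigma * sqrt(T)) = 0.9617507091 * 0.3972938760 / (1.0500 * 0.4800 * 1.0000000000) = 0.758130

Answer: Gamma = 0.758130


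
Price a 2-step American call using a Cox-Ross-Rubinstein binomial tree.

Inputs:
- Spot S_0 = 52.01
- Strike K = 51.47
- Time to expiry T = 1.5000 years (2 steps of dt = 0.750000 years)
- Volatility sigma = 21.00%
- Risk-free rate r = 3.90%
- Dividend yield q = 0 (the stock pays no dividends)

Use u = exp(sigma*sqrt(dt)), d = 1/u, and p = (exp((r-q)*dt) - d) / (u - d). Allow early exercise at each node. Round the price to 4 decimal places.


Answer: Price = V(0,0) = 6.5778

Derivation:
dt = T/N = 0.750000
u = exp(sigma*sqrt(dt)) = 1.199453; d = 1/u = 0.833714
p = (exp((r-q)*dt) - d) / (u - d) = 0.535815
Discount per step: exp(-r*dt) = 0.971174
Stock lattice S(k, i) with i counting down-moves:
  k=0: S(0,0) = 52.0100
  k=1: S(1,0) = 62.3835; S(1,1) = 43.3614
  k=2: S(2,0) = 74.8261; S(2,1) = 52.0100; S(2,2) = 36.1510
Terminal payoffs V(N, i) = max(S_T - K, 0):
  V(2,0) = 23.356094; V(2,1) = 0.540000; V(2,2) = 0.000000
Backward induction: V(k, i) = exp(-r*dt) * [p * V(k+1, i) + (1-p) * V(k+1, i+1)]; then take max(V_cont, immediate exercise) for American.
  V(1,0) = exp(-r*dt) * [p*23.356094 + (1-p)*0.540000] = 12.397225; exercise = 10.913533; V(1,0) = max -> 12.397225
  V(1,1) = exp(-r*dt) * [p*0.540000 + (1-p)*0.000000] = 0.280999; exercise = 0.000000; V(1,1) = max -> 0.280999
  V(0,0) = exp(-r*dt) * [p*12.397225 + (1-p)*0.280999] = 6.577810; exercise = 0.540000; V(0,0) = max -> 6.577810


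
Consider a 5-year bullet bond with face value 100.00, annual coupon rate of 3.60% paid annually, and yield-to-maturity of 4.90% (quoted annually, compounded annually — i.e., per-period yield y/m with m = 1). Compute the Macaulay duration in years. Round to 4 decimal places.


Answer: Macaulay duration = 4.6529 years

Derivation:
Coupon per period c = face * coupon_rate / m = 3.600000
Periods per year m = 1; per-period yield y/m = 0.049000
Number of cashflows N = 5
Cashflows (t years, CF_t, discount factor 1/(1+y/m)^(m*t), PV):
  t = 1.0000: CF_t = 3.600000, DF = 0.953289, PV = 3.431840
  t = 2.0000: CF_t = 3.600000, DF = 0.908760, PV = 3.271535
  t = 3.0000: CF_t = 3.600000, DF = 0.866310, PV = 3.118717
  t = 4.0000: CF_t = 3.600000, DF = 0.825844, PV = 2.973039
  t = 5.0000: CF_t = 103.600000, DF = 0.787268, PV = 81.560957
Price P = sum_t PV_t = 94.356088
Macaulay numerator sum_t t * PV_t:
  t * PV_t at t = 1.0000: 3.431840
  t * PV_t at t = 2.0000: 6.543069
  t * PV_t at t = 3.0000: 9.356152
  t * PV_t at t = 4.0000: 11.892154
  t * PV_t at t = 5.0000: 407.804786
Macaulay duration D = (sum_t t * PV_t) / P = 439.028002 / 94.356088 = 4.652885


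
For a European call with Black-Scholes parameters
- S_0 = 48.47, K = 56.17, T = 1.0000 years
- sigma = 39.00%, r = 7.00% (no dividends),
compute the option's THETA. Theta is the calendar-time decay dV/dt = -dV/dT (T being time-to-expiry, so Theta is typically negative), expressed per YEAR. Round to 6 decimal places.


d1 = -0.0035583505; d2 = -0.3935583505
phi(d1) = 0.3989397547; exp(-qT) = 1.0000000000; exp(-rT) = 0.9323938199
Theta = -S*exp(-qT)*phi(d1)*sigma/(2*sqrt(T)) - r*K*exp(-rT)*N(d2) + q*S*exp(-qT)*N(d1)
N(d1) = 0.4985804265; N(d2) = 0.3469535680; sqrt(T) = 1.0000000000
Term 1 = -48.4700 * 1.0000000000 * 0.3989397547 * 0.3900 / (2 * 1.0000000000) = -3.7706389325
Term 2 = -0.0700 * 56.1700 * 0.9323938199 * 0.3469535680 = -1.2719592800
Term 3 = 0 (no dividend yield, q = 0)
Theta = -3.7706389325 + (-1.2719592800) + (0.0000000000) = -5.042598

Answer: Theta = -5.042598


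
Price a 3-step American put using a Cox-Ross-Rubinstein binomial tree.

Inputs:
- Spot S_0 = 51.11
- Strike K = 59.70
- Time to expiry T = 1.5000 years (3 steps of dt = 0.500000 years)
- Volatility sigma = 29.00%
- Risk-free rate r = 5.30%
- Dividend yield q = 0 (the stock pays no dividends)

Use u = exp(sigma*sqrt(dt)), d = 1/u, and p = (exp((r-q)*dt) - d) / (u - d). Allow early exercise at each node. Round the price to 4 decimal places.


Answer: Price = V(0,0) = 10.5866

Derivation:
dt = T/N = 0.500000
u = exp(sigma*sqrt(dt)) = 1.227600; d = 1/u = 0.814598
p = (exp((r-q)*dt) - d) / (u - d) = 0.513936
Discount per step: exp(-r*dt) = 0.973848
Stock lattice S(k, i) with i counting down-moves:
  k=0: S(0,0) = 51.1100
  k=1: S(1,0) = 62.7426; S(1,1) = 41.6341
  k=2: S(2,0) = 77.0228; S(2,1) = 51.1100; S(2,2) = 33.9150
  k=3: S(3,0) = 94.5532; S(3,1) = 62.7426; S(3,2) = 41.6341; S(3,3) = 27.6271
Terminal payoffs V(N, i) = max(K - S_T, 0):
  V(3,0) = 0.000000; V(3,1) = 0.000000; V(3,2) = 18.065914; V(3,3) = 32.072897
Backward induction: V(k, i) = exp(-r*dt) * [p * V(k+1, i) + (1-p) * V(k+1, i+1)]; then take max(V_cont, immediate exercise) for American.
  V(2,0) = exp(-r*dt) * [p*0.000000 + (1-p)*0.000000] = 0.000000; exercise = 0.000000; V(2,0) = max -> 0.000000
  V(2,1) = exp(-r*dt) * [p*0.000000 + (1-p)*18.065914] = 8.551551; exercise = 8.590000; V(2,1) = max -> 8.590000
  V(2,2) = exp(-r*dt) * [p*18.065914 + (1-p)*32.072897] = 24.223700; exercise = 25.784971; V(2,2) = max -> 25.784971
  V(1,0) = exp(-r*dt) * [p*0.000000 + (1-p)*8.590000] = 4.066100; exercise = 0.000000; V(1,0) = max -> 4.066100
  V(1,1) = exp(-r*dt) * [p*8.590000 + (1-p)*25.784971] = 16.504642; exercise = 18.065914; V(1,1) = max -> 18.065914
  V(0,0) = exp(-r*dt) * [p*4.066100 + (1-p)*18.065914] = 10.586615; exercise = 8.590000; V(0,0) = max -> 10.586615


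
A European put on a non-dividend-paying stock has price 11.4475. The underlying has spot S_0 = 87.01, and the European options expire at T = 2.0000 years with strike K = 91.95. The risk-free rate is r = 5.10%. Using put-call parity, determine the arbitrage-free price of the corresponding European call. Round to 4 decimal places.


Answer: Call price = 15.4239

Derivation:
Put-call parity: C - P = S_0 * exp(-qT) - K * exp(-rT).
S_0 * exp(-qT) = 87.0100 * 1.00000000 = 87.01000000
K * exp(-rT) = 91.9500 * 0.90302955 = 83.03356728
C = P + S*exp(-qT) - K*exp(-rT)
C = 11.4475 + 87.01000000 - 83.03356728 = 15.4239


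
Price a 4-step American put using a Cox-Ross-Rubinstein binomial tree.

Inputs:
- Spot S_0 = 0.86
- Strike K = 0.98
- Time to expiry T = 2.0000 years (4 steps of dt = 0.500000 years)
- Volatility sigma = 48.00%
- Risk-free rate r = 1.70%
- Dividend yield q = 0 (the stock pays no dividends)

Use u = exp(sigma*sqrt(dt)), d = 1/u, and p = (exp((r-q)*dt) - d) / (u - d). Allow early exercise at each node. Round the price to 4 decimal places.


dt = T/N = 0.500000
u = exp(sigma*sqrt(dt)) = 1.404121; d = 1/u = 0.712189
p = (exp((r-q)*dt) - d) / (u - d) = 0.428289
Discount per step: exp(-r*dt) = 0.991536
Stock lattice S(k, i) with i counting down-moves:
  k=0: S(0,0) = 0.8600
  k=1: S(1,0) = 1.2075; S(1,1) = 0.6125
  k=2: S(2,0) = 1.6955; S(2,1) = 0.8600; S(2,2) = 0.4362
  k=3: S(3,0) = 2.3807; S(3,1) = 1.2075; S(3,2) = 0.6125; S(3,3) = 0.3107
  k=4: S(4,0) = 3.3428; S(4,1) = 1.6955; S(4,2) = 0.8600; S(4,3) = 0.4362; S(4,4) = 0.2212
Terminal payoffs V(N, i) = max(K - S_T, 0):
  V(4,0) = 0.000000; V(4,1) = 0.000000; V(4,2) = 0.120000; V(4,3) = 0.543796; V(4,4) = 0.758751
Backward induction: V(k, i) = exp(-r*dt) * [p * V(k+1, i) + (1-p) * V(k+1, i+1)]; then take max(V_cont, immediate exercise) for American.
  V(3,0) = exp(-r*dt) * [p*0.000000 + (1-p)*0.000000] = 0.000000; exercise = 0.000000; V(3,0) = max -> 0.000000
  V(3,1) = exp(-r*dt) * [p*0.000000 + (1-p)*0.120000] = 0.068025; exercise = 0.000000; V(3,1) = max -> 0.068025
  V(3,2) = exp(-r*dt) * [p*0.120000 + (1-p)*0.543796] = 0.359222; exercise = 0.367517; V(3,2) = max -> 0.367517
  V(3,3) = exp(-r*dt) * [p*0.543796 + (1-p)*0.758751] = 0.661045; exercise = 0.669340; V(3,3) = max -> 0.669340
  V(2,0) = exp(-r*dt) * [p*0.000000 + (1-p)*0.068025] = 0.038561; exercise = 0.000000; V(2,0) = max -> 0.038561
  V(2,1) = exp(-r*dt) * [p*0.068025 + (1-p)*0.367517] = 0.237223; exercise = 0.120000; V(2,1) = max -> 0.237223
  V(2,2) = exp(-r*dt) * [p*0.367517 + (1-p)*0.669340] = 0.535501; exercise = 0.543796; V(2,2) = max -> 0.543796
  V(1,0) = exp(-r*dt) * [p*0.038561 + (1-p)*0.237223] = 0.150850; exercise = 0.000000; V(1,0) = max -> 0.150850
  V(1,1) = exp(-r*dt) * [p*0.237223 + (1-p)*0.543796] = 0.409003; exercise = 0.367517; V(1,1) = max -> 0.409003
  V(0,0) = exp(-r*dt) * [p*0.150850 + (1-p)*0.409003] = 0.295913; exercise = 0.120000; V(0,0) = max -> 0.295913

Answer: Price = V(0,0) = 0.2959


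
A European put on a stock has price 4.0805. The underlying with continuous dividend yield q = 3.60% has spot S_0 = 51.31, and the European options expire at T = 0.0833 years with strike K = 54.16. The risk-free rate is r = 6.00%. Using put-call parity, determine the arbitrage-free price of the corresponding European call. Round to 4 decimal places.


Put-call parity: C - P = S_0 * exp(-qT) - K * exp(-rT).
S_0 * exp(-qT) = 51.3100 * 0.99700569 = 51.15636205
K * exp(-rT) = 54.1600 * 0.99501447 = 53.88998365
C = P + S*exp(-qT) - K*exp(-rT)
C = 4.0805 + 51.15636205 - 53.88998365 = 1.3469

Answer: Call price = 1.3469


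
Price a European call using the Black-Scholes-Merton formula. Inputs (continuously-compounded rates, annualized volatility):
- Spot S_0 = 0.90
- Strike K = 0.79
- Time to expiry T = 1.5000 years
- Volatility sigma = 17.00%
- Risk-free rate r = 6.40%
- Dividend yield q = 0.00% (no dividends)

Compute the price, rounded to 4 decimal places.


d1 = (ln(S/K) + (r - q + 0.5*sigma^2) * T) / (sigma * sqrt(T)) = 1.19130126
d2 = d1 - sigma * sqrt(T) = 0.98309463
exp(-rT) = 0.90846402; exp(-qT) = 1.00000000
C = S_0 * exp(-qT) * N(d1) - K * exp(-rT) * N(d2)
N(d1) = 0.88323233; N(d2) = 0.83721957
C = 0.9000 * 1.00000000 * 0.88323233 - 0.7900 * 0.90846402 * 0.83721957 = 0.1940

Answer: Price = 0.1940


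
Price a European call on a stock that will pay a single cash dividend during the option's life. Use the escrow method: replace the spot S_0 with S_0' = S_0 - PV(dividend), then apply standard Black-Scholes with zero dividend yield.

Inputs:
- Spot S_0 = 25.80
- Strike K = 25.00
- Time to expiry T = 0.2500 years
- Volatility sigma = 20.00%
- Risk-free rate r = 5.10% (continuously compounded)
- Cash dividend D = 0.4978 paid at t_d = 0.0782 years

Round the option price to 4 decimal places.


Answer: Price = 1.3377

Derivation:
PV(D) = D * exp(-r * t_d) = 0.4978 * 0.99601974 = 0.49581863
S_0' = S_0 - PV(D) = 25.8000 - 0.49581863 = 25.30418137
d1 = (ln(S_0'/K) + (r + sigma^2/2)*T) / (sigma*sqrt(T)) = 0.29843829
d2 = d1 - sigma*sqrt(T) = 0.19843829
exp(-rT) = 0.98733094
N(d1) = 0.61731567; N(d2) = 0.57864892
C = S_0' * N(d1) - K * exp(-rT) * N(d2) = 25.30418137 * 0.61731567 - 25.0000 * 0.98733094 * 0.57864892 = 1.3377


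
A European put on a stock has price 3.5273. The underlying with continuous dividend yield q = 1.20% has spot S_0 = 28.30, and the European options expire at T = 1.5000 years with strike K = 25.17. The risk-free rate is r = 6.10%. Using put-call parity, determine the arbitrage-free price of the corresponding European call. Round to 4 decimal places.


Answer: Call price = 8.3533

Derivation:
Put-call parity: C - P = S_0 * exp(-qT) - K * exp(-rT).
S_0 * exp(-qT) = 28.3000 * 0.98216103 = 27.79515722
K * exp(-rT) = 25.1700 * 0.91256132 = 22.96916833
C = P + S*exp(-qT) - K*exp(-rT)
C = 3.5273 + 27.79515722 - 22.96916833 = 8.3533


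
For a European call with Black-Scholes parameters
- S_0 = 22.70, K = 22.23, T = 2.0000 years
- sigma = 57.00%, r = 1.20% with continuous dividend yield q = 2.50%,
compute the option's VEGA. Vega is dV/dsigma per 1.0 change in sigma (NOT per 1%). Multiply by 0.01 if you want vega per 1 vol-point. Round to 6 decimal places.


d1 = 0.3967516560; d2 = -0.4093500745
phi(d1) = 0.3687470131; exp(-qT) = 0.9512294245; exp(-rT) = 0.9762857098
Vega = S * exp(-qT) * phi(d1) * sqrt(T) = 22.7000 * 0.9512294245 * 0.3687470131 * 1.4142135624 = 11.260421

Answer: Vega = 11.260421


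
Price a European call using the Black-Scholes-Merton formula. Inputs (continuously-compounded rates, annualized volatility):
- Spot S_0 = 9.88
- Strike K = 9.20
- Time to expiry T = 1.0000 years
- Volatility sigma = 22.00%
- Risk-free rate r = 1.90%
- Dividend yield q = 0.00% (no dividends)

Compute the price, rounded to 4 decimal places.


d1 = (ln(S/K) + (r - q + 0.5*sigma^2) * T) / (sigma * sqrt(T)) = 0.52049558
d2 = d1 - sigma * sqrt(T) = 0.30049558
exp(-rT) = 0.98117936; exp(-qT) = 1.00000000
C = S_0 * exp(-qT) * N(d1) - K * exp(-rT) * N(d2)
N(d1) = 0.69864090; N(d2) = 0.61810042
C = 9.8800 * 1.00000000 * 0.69864090 - 9.2000 * 0.98117936 * 0.61810042 = 1.3231

Answer: Price = 1.3231


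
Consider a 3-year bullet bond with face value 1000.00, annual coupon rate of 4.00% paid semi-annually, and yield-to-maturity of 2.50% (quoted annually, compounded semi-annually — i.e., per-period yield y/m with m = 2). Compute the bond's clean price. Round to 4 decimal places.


Answer: Price = 1043.0951

Derivation:
Coupon per period c = face * coupon_rate / m = 20.000000
Periods per year m = 2; per-period yield y/m = 0.012500
Number of cashflows N = 6
Cashflows (t years, CF_t, discount factor 1/(1+y/m)^(m*t), PV):
  t = 0.5000: CF_t = 20.000000, DF = 0.987654, PV = 19.753086
  t = 1.0000: CF_t = 20.000000, DF = 0.975461, PV = 19.509221
  t = 1.5000: CF_t = 20.000000, DF = 0.963418, PV = 19.268367
  t = 2.0000: CF_t = 20.000000, DF = 0.951524, PV = 19.030486
  t = 2.5000: CF_t = 20.000000, DF = 0.939777, PV = 18.795541
  t = 3.0000: CF_t = 1020.000000, DF = 0.928175, PV = 946.738374
Price P = sum_t PV_t = 1043.095074


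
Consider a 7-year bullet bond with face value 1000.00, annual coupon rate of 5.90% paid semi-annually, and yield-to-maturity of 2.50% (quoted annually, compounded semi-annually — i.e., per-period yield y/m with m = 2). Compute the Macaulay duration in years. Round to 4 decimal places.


Answer: Macaulay duration = 5.9628 years

Derivation:
Coupon per period c = face * coupon_rate / m = 29.500000
Periods per year m = 2; per-period yield y/m = 0.012500
Number of cashflows N = 14
Cashflows (t years, CF_t, discount factor 1/(1+y/m)^(m*t), PV):
  t = 0.5000: CF_t = 29.500000, DF = 0.987654, PV = 29.135802
  t = 1.0000: CF_t = 29.500000, DF = 0.975461, PV = 28.776101
  t = 1.5000: CF_t = 29.500000, DF = 0.963418, PV = 28.420841
  t = 2.0000: CF_t = 29.500000, DF = 0.951524, PV = 28.069966
  t = 2.5000: CF_t = 29.500000, DF = 0.939777, PV = 27.723423
  t = 3.0000: CF_t = 29.500000, DF = 0.928175, PV = 27.381159
  t = 3.5000: CF_t = 29.500000, DF = 0.916716, PV = 27.043120
  t = 4.0000: CF_t = 29.500000, DF = 0.905398, PV = 26.709254
  t = 4.5000: CF_t = 29.500000, DF = 0.894221, PV = 26.379510
  t = 5.0000: CF_t = 29.500000, DF = 0.883181, PV = 26.053837
  t = 5.5000: CF_t = 29.500000, DF = 0.872277, PV = 25.732185
  t = 6.0000: CF_t = 29.500000, DF = 0.861509, PV = 25.414504
  t = 6.5000: CF_t = 29.500000, DF = 0.850873, PV = 25.100744
  t = 7.0000: CF_t = 1029.500000, DF = 0.840368, PV = 865.158949
Price P = sum_t PV_t = 1217.099397
Macaulay numerator sum_t t * PV_t:
  t * PV_t at t = 0.5000: 14.567901
  t * PV_t at t = 1.0000: 28.776101
  t * PV_t at t = 1.5000: 42.631261
  t * PV_t at t = 2.0000: 56.139932
  t * PV_t at t = 2.5000: 69.308558
  t * PV_t at t = 3.0000: 82.143477
  t * PV_t at t = 3.5000: 94.650919
  t * PV_t at t = 4.0000: 106.837017
  t * PV_t at t = 4.5000: 118.707796
  t * PV_t at t = 5.0000: 130.269187
  t * PV_t at t = 5.5000: 141.527018
  t * PV_t at t = 6.0000: 152.487022
  t * PV_t at t = 6.5000: 163.154839
  t * PV_t at t = 7.0000: 6056.112645
Macaulay duration D = (sum_t t * PV_t) / P = 7257.313673 / 1217.099397 = 5.962795


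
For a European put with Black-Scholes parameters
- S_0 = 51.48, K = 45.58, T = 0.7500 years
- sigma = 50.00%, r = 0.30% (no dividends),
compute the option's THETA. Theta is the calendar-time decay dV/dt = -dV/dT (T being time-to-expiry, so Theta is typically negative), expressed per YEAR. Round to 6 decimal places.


Answer: Theta = -5.160247

Derivation:
d1 = 0.5028128689; d2 = 0.0698001670
phi(d1) = 0.3515691271; exp(-qT) = 1.0000000000; exp(-rT) = 0.9977525294
Theta = -S*exp(-qT)*phi(d1)*sigma/(2*sqrt(T)) + r*K*exp(-rT)*N(-d2) - q*S*exp(-qT)*N(-d1)
N(-d1) = 0.3075479225; N(-d2) = 0.4721763571; sqrt(T) = 0.8660254038
Term 1 = -51.4800 * 1.0000000000 * 0.3515691271 * 0.5000 / (2 * 0.8660254038) = -5.2246673665
Term 2 = 0.0030 * 45.5800 * 0.9977525294 * 0.4721763571 = 0.0644202862
Term 3 = 0 (no dividend yield, q = 0)
Theta = -5.2246673665 + (0.0644202862) + (0.0000000000) = -5.160247


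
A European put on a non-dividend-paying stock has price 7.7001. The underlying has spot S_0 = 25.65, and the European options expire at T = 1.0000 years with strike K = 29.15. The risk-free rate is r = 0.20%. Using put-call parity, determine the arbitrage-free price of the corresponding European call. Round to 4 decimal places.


Answer: Call price = 4.2583

Derivation:
Put-call parity: C - P = S_0 * exp(-qT) - K * exp(-rT).
S_0 * exp(-qT) = 25.6500 * 1.00000000 = 25.65000000
K * exp(-rT) = 29.1500 * 0.99800200 = 29.09175826
C = P + S*exp(-qT) - K*exp(-rT)
C = 7.7001 + 25.65000000 - 29.09175826 = 4.2583


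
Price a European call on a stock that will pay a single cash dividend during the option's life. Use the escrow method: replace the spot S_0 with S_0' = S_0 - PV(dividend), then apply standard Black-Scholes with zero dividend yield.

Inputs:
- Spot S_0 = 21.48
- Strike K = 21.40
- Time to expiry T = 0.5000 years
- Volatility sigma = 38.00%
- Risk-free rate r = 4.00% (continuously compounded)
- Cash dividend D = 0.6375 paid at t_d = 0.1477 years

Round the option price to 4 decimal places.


Answer: Price = 2.1705

Derivation:
PV(D) = D * exp(-r * t_d) = 0.6375 * 0.99410942 = 0.63374475
S_0' = S_0 - PV(D) = 21.4800 - 0.63374475 = 20.84625525
d1 = (ln(S_0'/K) + (r + sigma^2/2)*T) / (sigma*sqrt(T)) = 0.11121452
d2 = d1 - sigma*sqrt(T) = -0.15748606
exp(-rT) = 0.98019867
N(d1) = 0.54427688; N(d2) = 0.43743090
C = S_0' * N(d1) - K * exp(-rT) * N(d2) = 20.84625525 * 0.54427688 - 21.4000 * 0.98019867 * 0.43743090 = 2.1705


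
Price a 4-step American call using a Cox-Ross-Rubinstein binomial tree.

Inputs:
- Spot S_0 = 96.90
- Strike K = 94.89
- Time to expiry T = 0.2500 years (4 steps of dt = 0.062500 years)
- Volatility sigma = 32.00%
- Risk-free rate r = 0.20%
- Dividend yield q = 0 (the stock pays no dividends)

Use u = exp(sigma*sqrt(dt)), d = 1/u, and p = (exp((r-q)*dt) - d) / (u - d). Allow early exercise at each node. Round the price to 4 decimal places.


Answer: Price = V(0,0) = 7.1528

Derivation:
dt = T/N = 0.062500
u = exp(sigma*sqrt(dt)) = 1.083287; d = 1/u = 0.923116
p = (exp((r-q)*dt) - d) / (u - d) = 0.480791
Discount per step: exp(-r*dt) = 0.999875
Stock lattice S(k, i) with i counting down-moves:
  k=0: S(0,0) = 96.9000
  k=1: S(1,0) = 104.9705; S(1,1) = 89.4500
  k=2: S(2,0) = 113.7132; S(2,1) = 96.9000; S(2,2) = 82.5727
  k=3: S(3,0) = 123.1840; S(3,1) = 104.9705; S(3,2) = 89.4500; S(3,3) = 76.2242
  k=4: S(4,0) = 133.4437; S(4,1) = 113.7132; S(4,2) = 96.9000; S(4,3) = 82.5727; S(4,4) = 70.3638
Terminal payoffs V(N, i) = max(S_T - K, 0):
  V(4,0) = 38.553680; V(4,1) = 18.823203; V(4,2) = 2.010000; V(4,3) = 0.000000; V(4,4) = 0.000000
Backward induction: V(k, i) = exp(-r*dt) * [p * V(k+1, i) + (1-p) * V(k+1, i+1)]; then take max(V_cont, immediate exercise) for American.
  V(3,0) = exp(-r*dt) * [p*38.553680 + (1-p)*18.823203] = 28.305903; exercise = 28.294043; V(3,0) = max -> 28.305903
  V(3,1) = exp(-r*dt) * [p*18.823203 + (1-p)*2.010000] = 10.092377; exercise = 10.080517; V(3,1) = max -> 10.092377
  V(3,2) = exp(-r*dt) * [p*2.010000 + (1-p)*0.000000] = 0.966269; exercise = 0.000000; V(3,2) = max -> 0.966269
  V(3,3) = exp(-r*dt) * [p*0.000000 + (1-p)*0.000000] = 0.000000; exercise = 0.000000; V(3,3) = max -> 0.000000
  V(2,0) = exp(-r*dt) * [p*28.305903 + (1-p)*10.092377] = 18.846923; exercise = 18.823203; V(2,0) = max -> 18.846923
  V(2,1) = exp(-r*dt) * [p*10.092377 + (1-p)*0.966269] = 5.353352; exercise = 2.010000; V(2,1) = max -> 5.353352
  V(2,2) = exp(-r*dt) * [p*0.966269 + (1-p)*0.000000] = 0.464516; exercise = 0.000000; V(2,2) = max -> 0.464516
  V(1,0) = exp(-r*dt) * [p*18.846923 + (1-p)*5.353352] = 11.839461; exercise = 10.080517; V(1,0) = max -> 11.839461
  V(1,1) = exp(-r*dt) * [p*5.353352 + (1-p)*0.464516] = 2.814673; exercise = 0.000000; V(1,1) = max -> 2.814673
  V(0,0) = exp(-r*dt) * [p*11.839461 + (1-p)*2.814673] = 7.152817; exercise = 2.010000; V(0,0) = max -> 7.152817


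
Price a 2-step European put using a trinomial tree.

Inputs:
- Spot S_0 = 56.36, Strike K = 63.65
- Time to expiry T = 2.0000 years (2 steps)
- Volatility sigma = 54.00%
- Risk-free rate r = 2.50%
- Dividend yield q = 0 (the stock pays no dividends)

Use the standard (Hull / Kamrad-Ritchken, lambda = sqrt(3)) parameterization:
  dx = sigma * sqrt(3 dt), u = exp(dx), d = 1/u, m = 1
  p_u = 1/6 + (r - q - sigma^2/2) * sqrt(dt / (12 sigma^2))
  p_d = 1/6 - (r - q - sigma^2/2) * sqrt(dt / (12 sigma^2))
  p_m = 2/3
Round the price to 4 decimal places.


dt = T/N = 1.000000; dx = sigma*sqrt(3*dt) = 0.935307
u = exp(dx) = 2.547997; d = 1/u = 0.392465
p_u = 0.102089, p_m = 0.666667, p_d = 0.231244
Discount per step: exp(-r*dt) = 0.975310
Stock lattice S(k, j) with j the centered position index:
  k=0: S(0,+0) = 56.3600
  k=1: S(1,-1) = 22.1193; S(1,+0) = 56.3600; S(1,+1) = 143.6051
  k=2: S(2,-2) = 8.6811; S(2,-1) = 22.1193; S(2,+0) = 56.3600; S(2,+1) = 143.6051; S(2,+2) = 365.9053
Terminal payoffs V(N, j) = max(K - S_T, 0):
  V(2,-2) = 54.968930; V(2,-1) = 41.530662; V(2,+0) = 7.290000; V(2,+1) = 0.000000; V(2,+2) = 0.000000
Backward induction: V(k, j) = exp(-r*dt) * [p_u * V(k+1, j+1) + p_m * V(k+1, j) + p_d * V(k+1, j-1)]
  V(1,-1) = exp(-r*dt) * [p_u*7.290000 + p_m*41.530662 + p_d*54.968930] = 40.126778
  V(1,+0) = exp(-r*dt) * [p_u*0.000000 + p_m*7.290000 + p_d*41.530662] = 14.106621
  V(1,+1) = exp(-r*dt) * [p_u*0.000000 + p_m*0.000000 + p_d*7.290000] = 1.644150
  V(0,+0) = exp(-r*dt) * [p_u*1.644150 + p_m*14.106621 + p_d*40.126778] = 18.385913

Answer: Price = V(0,0) = 18.3859


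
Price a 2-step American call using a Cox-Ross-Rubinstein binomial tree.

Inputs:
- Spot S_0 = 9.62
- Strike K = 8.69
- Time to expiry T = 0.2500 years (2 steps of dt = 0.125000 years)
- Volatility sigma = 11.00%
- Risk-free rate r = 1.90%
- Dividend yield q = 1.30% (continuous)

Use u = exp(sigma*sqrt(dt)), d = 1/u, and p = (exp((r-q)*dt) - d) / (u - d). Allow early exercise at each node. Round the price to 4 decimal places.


Answer: Price = V(0,0) = 0.9400

Derivation:
dt = T/N = 0.125000
u = exp(sigma*sqrt(dt)) = 1.039657; d = 1/u = 0.961856
p = (exp((r-q)*dt) - d) / (u - d) = 0.499922
Discount per step: exp(-r*dt) = 0.997628
Stock lattice S(k, i) with i counting down-moves:
  k=0: S(0,0) = 9.6200
  k=1: S(1,0) = 10.0015; S(1,1) = 9.2531
  k=2: S(2,0) = 10.3981; S(2,1) = 9.6200; S(2,2) = 8.9001
Terminal payoffs V(N, i) = max(S_T - K, 0):
  V(2,0) = 1.708130; V(2,1) = 0.930000; V(2,2) = 0.210100
Backward induction: V(k, i) = exp(-r*dt) * [p * V(k+1, i) + (1-p) * V(k+1, i+1)]; then take max(V_cont, immediate exercise) for American.
  V(1,0) = exp(-r*dt) * [p*1.708130 + (1-p)*0.930000] = 1.315876; exercise = 1.311501; V(1,0) = max -> 1.315876
  V(1,1) = exp(-r*dt) * [p*0.930000 + (1-p)*0.210100] = 0.568642; exercise = 0.563052; V(1,1) = max -> 0.568642
  V(0,0) = exp(-r*dt) * [p*1.315876 + (1-p)*0.568642] = 0.939965; exercise = 0.930000; V(0,0) = max -> 0.939965


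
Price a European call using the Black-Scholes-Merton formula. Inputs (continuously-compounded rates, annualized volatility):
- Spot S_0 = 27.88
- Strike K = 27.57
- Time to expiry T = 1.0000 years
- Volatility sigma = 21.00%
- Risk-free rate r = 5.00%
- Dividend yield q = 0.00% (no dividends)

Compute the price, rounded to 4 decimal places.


Answer: Price = 3.1845

Derivation:
d1 = (ln(S/K) + (r - q + 0.5*sigma^2) * T) / (sigma * sqrt(T)) = 0.39633981
d2 = d1 - sigma * sqrt(T) = 0.18633981
exp(-rT) = 0.95122942; exp(-qT) = 1.00000000
C = S_0 * exp(-qT) * N(d1) - K * exp(-rT) * N(d2)
N(d1) = 0.65407282; N(d2) = 0.57391086
C = 27.8800 * 1.00000000 * 0.65407282 - 27.5700 * 0.95122942 * 0.57391086 = 3.1845


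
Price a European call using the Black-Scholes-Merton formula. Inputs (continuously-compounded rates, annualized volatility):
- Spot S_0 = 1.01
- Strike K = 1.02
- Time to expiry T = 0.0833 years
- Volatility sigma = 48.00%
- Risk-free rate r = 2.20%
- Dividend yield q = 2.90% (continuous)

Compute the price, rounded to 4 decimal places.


d1 = (ln(S/K) + (r - q + 0.5*sigma^2) * T) / (sigma * sqrt(T)) = -0.00605788
d2 = d1 - sigma * sqrt(T) = -0.14459423
exp(-rT) = 0.99816908; exp(-qT) = 0.99758722
C = S_0 * exp(-qT) * N(d1) - K * exp(-rT) * N(d2)
N(d1) = 0.49758327; N(d2) = 0.44251563
C = 1.0100 * 0.99758722 * 0.49758327 - 1.0200 * 0.99816908 * 0.44251563 = 0.0508

Answer: Price = 0.0508


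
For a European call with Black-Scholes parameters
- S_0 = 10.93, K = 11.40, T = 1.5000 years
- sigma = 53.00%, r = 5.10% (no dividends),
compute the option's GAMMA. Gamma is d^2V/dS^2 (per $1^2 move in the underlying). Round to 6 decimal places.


d1 = 0.3775494776; d2 = -0.2715653042
phi(d1) = 0.3714985428; exp(-qT) = 1.0000000000; exp(-rT) = 0.9263529143
Gamma = exp(-qT) * phi(d1) / (S * sigma * sqrt(T)) = 1.0000000000 * 0.3714985428 / (10.9300 * 0.5300 * 1.2247448714) = 0.052362

Answer: Gamma = 0.052362


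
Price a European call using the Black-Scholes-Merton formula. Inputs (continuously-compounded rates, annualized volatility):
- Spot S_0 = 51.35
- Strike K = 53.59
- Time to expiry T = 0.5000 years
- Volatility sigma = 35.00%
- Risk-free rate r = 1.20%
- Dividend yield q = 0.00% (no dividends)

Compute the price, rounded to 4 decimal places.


d1 = (ln(S/K) + (r - q + 0.5*sigma^2) * T) / (sigma * sqrt(T)) = -0.02453680
d2 = d1 - sigma * sqrt(T) = -0.27202417
exp(-rT) = 0.99401796; exp(-qT) = 1.00000000
C = S_0 * exp(-qT) * N(d1) - K * exp(-rT) * N(d2)
N(d1) = 0.49021222; N(d2) = 0.39280172
C = 51.3500 * 1.00000000 * 0.49021222 - 53.5900 * 0.99401796 * 0.39280172 = 4.2481

Answer: Price = 4.2481


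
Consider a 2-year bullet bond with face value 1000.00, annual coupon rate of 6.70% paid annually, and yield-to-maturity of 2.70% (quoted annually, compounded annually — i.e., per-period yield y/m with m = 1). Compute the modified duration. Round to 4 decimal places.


Coupon per period c = face * coupon_rate / m = 67.000000
Periods per year m = 1; per-period yield y/m = 0.027000
Number of cashflows N = 2
Cashflows (t years, CF_t, discount factor 1/(1+y/m)^(m*t), PV):
  t = 1.0000: CF_t = 67.000000, DF = 0.973710, PV = 65.238559
  t = 2.0000: CF_t = 1067.000000, DF = 0.948111, PV = 1011.634268
Price P = sum_t PV_t = 1076.872827
First compute Macaulay numerator sum_t t * PV_t:
  t * PV_t at t = 1.0000: 65.238559
  t * PV_t at t = 2.0000: 2023.268536
Macaulay duration D = 2088.507095 / 1076.872827 = 1.939419
Modified duration = D / (1 + y/m) = 1.939419 / (1 + 0.027000) = 1.888431

Answer: Modified duration = 1.8884


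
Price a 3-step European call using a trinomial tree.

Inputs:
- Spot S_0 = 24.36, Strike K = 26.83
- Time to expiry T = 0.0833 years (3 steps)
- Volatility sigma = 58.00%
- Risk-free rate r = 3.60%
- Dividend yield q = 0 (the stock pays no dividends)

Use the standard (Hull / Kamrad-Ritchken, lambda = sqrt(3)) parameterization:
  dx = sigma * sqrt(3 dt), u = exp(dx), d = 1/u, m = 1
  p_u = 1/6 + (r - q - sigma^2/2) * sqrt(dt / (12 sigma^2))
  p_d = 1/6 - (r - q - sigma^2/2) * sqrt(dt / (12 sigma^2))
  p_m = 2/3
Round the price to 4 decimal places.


Answer: Price = V(0,0) = 0.8323

Derivation:
dt = T/N = 0.027767; dx = sigma*sqrt(3*dt) = 0.167398
u = exp(dx) = 1.182225; d = 1/u = 0.845863
p_u = 0.155703, p_m = 0.666667, p_d = 0.177631
Discount per step: exp(-r*dt) = 0.999001
Stock lattice S(k, j) with j the centered position index:
  k=0: S(0,+0) = 24.3600
  k=1: S(1,-1) = 20.6052; S(1,+0) = 24.3600; S(1,+1) = 28.7990
  k=2: S(2,-2) = 17.4292; S(2,-1) = 20.6052; S(2,+0) = 24.3600; S(2,+1) = 28.7990; S(2,+2) = 34.0469
  k=3: S(3,-3) = 14.7427; S(3,-2) = 17.4292; S(3,-1) = 20.6052; S(3,+0) = 24.3600; S(3,+1) = 28.7990; S(3,+2) = 34.0469; S(3,+3) = 40.2511
Terminal payoffs V(N, j) = max(S_T - K, 0):
  V(3,-3) = 0.000000; V(3,-2) = 0.000000; V(3,-1) = 0.000000; V(3,+0) = 0.000000; V(3,+1) = 1.968996; V(3,+2) = 7.216888; V(3,+3) = 13.421075
Backward induction: V(k, j) = exp(-r*dt) * [p_u * V(k+1, j+1) + p_m * V(k+1, j) + p_d * V(k+1, j-1)]
  V(2,-2) = exp(-r*dt) * [p_u*0.000000 + p_m*0.000000 + p_d*0.000000] = 0.000000
  V(2,-1) = exp(-r*dt) * [p_u*0.000000 + p_m*0.000000 + p_d*0.000000] = 0.000000
  V(2,+0) = exp(-r*dt) * [p_u*1.968996 + p_m*0.000000 + p_d*0.000000] = 0.306271
  V(2,+1) = exp(-r*dt) * [p_u*7.216888 + p_m*1.968996 + p_d*0.000000] = 2.433918
  V(2,+2) = exp(-r*dt) * [p_u*13.421075 + p_m*7.216888 + p_d*1.968996] = 7.243464
  V(1,-1) = exp(-r*dt) * [p_u*0.306271 + p_m*0.000000 + p_d*0.000000] = 0.047640
  V(1,+0) = exp(-r*dt) * [p_u*2.433918 + p_m*0.306271 + p_d*0.000000] = 0.582565
  V(1,+1) = exp(-r*dt) * [p_u*7.243464 + p_m*2.433918 + p_d*0.306271] = 2.802038
  V(0,+0) = exp(-r*dt) * [p_u*2.802038 + p_m*0.582565 + p_d*0.047640] = 0.832291


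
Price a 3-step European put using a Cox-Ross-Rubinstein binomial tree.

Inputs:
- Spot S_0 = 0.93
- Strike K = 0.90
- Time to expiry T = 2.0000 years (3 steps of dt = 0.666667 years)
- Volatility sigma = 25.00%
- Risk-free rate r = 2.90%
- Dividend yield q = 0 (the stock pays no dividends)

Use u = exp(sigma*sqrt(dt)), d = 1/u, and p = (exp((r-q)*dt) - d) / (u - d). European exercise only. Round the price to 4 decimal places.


dt = T/N = 0.666667
u = exp(sigma*sqrt(dt)) = 1.226450; d = 1/u = 0.815361
p = (exp((r-q)*dt) - d) / (u - d) = 0.496633
Discount per step: exp(-r*dt) = 0.980852
Stock lattice S(k, i) with i counting down-moves:
  k=0: S(0,0) = 0.9300
  k=1: S(1,0) = 1.1406; S(1,1) = 0.7583
  k=2: S(2,0) = 1.3989; S(2,1) = 0.9300; S(2,2) = 0.6183
  k=3: S(3,0) = 1.7157; S(3,1) = 1.1406; S(3,2) = 0.7583; S(3,3) = 0.5041
Terminal payoffs V(N, i) = max(K - S_T, 0):
  V(3,0) = 0.000000; V(3,1) = 0.000000; V(3,2) = 0.141714; V(3,3) = 0.395881
Backward induction: V(k, i) = exp(-r*dt) * [p * V(k+1, i) + (1-p) * V(k+1, i+1)].
  V(2,0) = exp(-r*dt) * [p*0.000000 + (1-p)*0.000000] = 0.000000
  V(2,1) = exp(-r*dt) * [p*0.000000 + (1-p)*0.141714] = 0.069968
  V(2,2) = exp(-r*dt) * [p*0.141714 + (1-p)*0.395881] = 0.264490
  V(1,0) = exp(-r*dt) * [p*0.000000 + (1-p)*0.069968] = 0.034545
  V(1,1) = exp(-r*dt) * [p*0.069968 + (1-p)*0.264490] = 0.164670
  V(0,0) = exp(-r*dt) * [p*0.034545 + (1-p)*0.164670] = 0.098130

Answer: Price = V(0,0) = 0.0981


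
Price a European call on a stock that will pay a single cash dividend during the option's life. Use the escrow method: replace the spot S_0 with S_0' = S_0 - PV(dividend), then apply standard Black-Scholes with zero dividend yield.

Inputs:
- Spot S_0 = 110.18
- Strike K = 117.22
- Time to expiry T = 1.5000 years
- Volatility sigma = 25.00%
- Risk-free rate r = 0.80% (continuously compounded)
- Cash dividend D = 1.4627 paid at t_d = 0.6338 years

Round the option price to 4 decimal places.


PV(D) = D * exp(-r * t_d) = 1.4627 * 0.99494243 = 1.45530230
S_0' = S_0 - PV(D) = 110.1800 - 1.45530230 = 108.72469770
d1 = (ln(S_0'/K) + (r + sigma^2/2)*T) / (sigma*sqrt(T)) = -0.05342674
d2 = d1 - sigma*sqrt(T) = -0.35961296
exp(-rT) = 0.98807171
N(d1) = 0.47869595; N(d2) = 0.35956829
C = S_0' * N(d1) - K * exp(-rT) * N(d2) = 108.72469770 * 0.47869595 - 117.2200 * 0.98807171 * 0.35956829 = 10.4002

Answer: Price = 10.4002


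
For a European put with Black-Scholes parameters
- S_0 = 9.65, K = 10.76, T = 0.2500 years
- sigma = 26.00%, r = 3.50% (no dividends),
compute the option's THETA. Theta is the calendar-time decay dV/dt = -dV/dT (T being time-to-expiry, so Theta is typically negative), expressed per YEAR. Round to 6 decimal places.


d1 = -0.7052126106; d2 = -0.8352126106
phi(d1) = 0.3111124221; exp(-qT) = 1.0000000000; exp(-rT) = 0.9912881698
Theta = -S*exp(-qT)*phi(d1)*sigma/(2*sqrt(T)) + r*K*exp(-rT)*N(-d2) - q*S*exp(-qT)*N(-d1)
N(-d1) = 0.7596610327; N(-d2) = 0.7982009947; sqrt(T) = 0.5000000000
Term 1 = -9.6500 * 1.0000000000 * 0.3111124221 * 0.2600 / (2 * 0.5000000000) = -0.7805810670
Term 2 = 0.0350 * 10.7600 * 0.9912881698 * 0.7982009947 = 0.2979836967
Term 3 = 0 (no dividend yield, q = 0)
Theta = -0.7805810670 + (0.2979836967) + (0.0000000000) = -0.482597

Answer: Theta = -0.482597


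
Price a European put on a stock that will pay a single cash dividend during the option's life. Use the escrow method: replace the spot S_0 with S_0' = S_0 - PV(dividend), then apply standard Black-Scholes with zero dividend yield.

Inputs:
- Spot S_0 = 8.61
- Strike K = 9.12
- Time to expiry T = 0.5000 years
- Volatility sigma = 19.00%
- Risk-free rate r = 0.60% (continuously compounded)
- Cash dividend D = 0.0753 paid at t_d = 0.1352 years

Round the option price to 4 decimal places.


PV(D) = D * exp(-r * t_d) = 0.0753 * 0.99918913 = 0.07523894
S_0' = S_0 - PV(D) = 8.6100 - 0.07523894 = 8.53476106
d1 = (ln(S_0'/K) + (r + sigma^2/2)*T) / (sigma*sqrt(T)) = -0.40414832
d2 = d1 - sigma*sqrt(T) = -0.53849861
exp(-rT) = 0.99700450
N(-d1) = 0.65694817; N(-d2) = 0.70488357
P = K * exp(-rT) * N(-d2) - S_0' * N(-d1) = 9.1200 * 0.99700450 * 0.70488357 - 8.53476106 * 0.65694817 = 0.8024

Answer: Price = 0.8024


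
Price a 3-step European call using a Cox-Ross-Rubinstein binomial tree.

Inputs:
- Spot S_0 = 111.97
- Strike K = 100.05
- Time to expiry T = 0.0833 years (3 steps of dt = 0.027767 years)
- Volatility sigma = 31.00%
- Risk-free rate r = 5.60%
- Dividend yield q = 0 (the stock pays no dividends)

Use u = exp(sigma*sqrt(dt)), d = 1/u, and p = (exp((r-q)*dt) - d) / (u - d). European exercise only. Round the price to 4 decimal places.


dt = T/N = 0.027767
u = exp(sigma*sqrt(dt)) = 1.053014; d = 1/u = 0.949655
p = (exp((r-q)*dt) - d) / (u - d) = 0.502145
Discount per step: exp(-r*dt) = 0.998446
Stock lattice S(k, i) with i counting down-moves:
  k=0: S(0,0) = 111.9700
  k=1: S(1,0) = 117.9060; S(1,1) = 106.3329
  k=2: S(2,0) = 124.1566; S(2,1) = 111.9700; S(2,2) = 100.9796
  k=3: S(3,0) = 130.7386; S(3,1) = 117.9060; S(3,2) = 106.3329; S(3,3) = 95.8958
Terminal payoffs V(N, i) = max(S_T - K, 0):
  V(3,0) = 30.688609; V(3,1) = 17.855954; V(3,2) = 6.282890; V(3,3) = 0.000000
Backward induction: V(k, i) = exp(-r*dt) * [p * V(k+1, i) + (1-p) * V(k+1, i+1)].
  V(2,0) = exp(-r*dt) * [p*30.688609 + (1-p)*17.855954] = 24.262047
  V(2,1) = exp(-r*dt) * [p*17.855954 + (1-p)*6.282890] = 12.075450
  V(2,2) = exp(-r*dt) * [p*6.282890 + (1-p)*0.000000] = 3.150017
  V(1,0) = exp(-r*dt) * [p*24.262047 + (1-p)*12.075450] = 18.166613
  V(1,1) = exp(-r*dt) * [p*12.075450 + (1-p)*3.150017] = 7.620017
  V(0,0) = exp(-r*dt) * [p*18.166613 + (1-p)*7.620017] = 12.895865

Answer: Price = V(0,0) = 12.8959
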